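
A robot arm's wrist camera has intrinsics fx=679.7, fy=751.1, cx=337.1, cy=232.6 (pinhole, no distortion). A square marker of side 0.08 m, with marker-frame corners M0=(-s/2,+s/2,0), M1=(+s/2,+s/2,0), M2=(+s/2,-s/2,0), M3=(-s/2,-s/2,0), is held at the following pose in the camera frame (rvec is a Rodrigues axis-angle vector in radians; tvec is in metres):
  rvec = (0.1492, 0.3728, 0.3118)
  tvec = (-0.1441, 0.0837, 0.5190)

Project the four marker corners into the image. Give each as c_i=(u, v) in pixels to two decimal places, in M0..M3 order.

Intrinsics K: fx=679.7, fy=751.1, cx=337.1, cy=232.6
Marker side s = 0.08 m; corners in marker frame (Z=0):
  M0 = (-0.0400, +0.0400, 0)
  M1 = (+0.0400, +0.0400, 0)
  M2 = (+0.0400, -0.0400, 0)
  M3 = (-0.0400, -0.0400, 0)
rvec = (0.1492, 0.3728, 0.3118), |rvec| = θ = 0.50839 rad = 29.129°
Rodrigues: sinθ=0.48677, 1−cosθ=0.12647; R = I + sinθ·[k]× + (1−cosθ)·[k]×²:
    [+0.88442 -0.27132 +0.37971]
    [+0.32576 +0.94154 -0.08598]
    [-0.33418 +0.19973 +0.92110]
t = (-0.1441, 0.0837, 0.5190) m
M0: Pc = R·M0+t = (-0.19033, +0.10833, +0.54036); u = 679.7·(-0.19033)/0.54036 + 337.1 = 97.6892, v = 751.1·(+0.10833)/0.54036 + 232.6 = 383.1811
M1: Pc = R·M1+t = (-0.11958, +0.13439, +0.51362); u = 679.7·(-0.11958)/0.51362 + 337.1 = 178.8594, v = 751.1·(+0.13439)/0.51362 + 232.6 = 429.1291
M2: Pc = R·M2+t = (-0.09787, +0.05907, +0.49764); u = 679.7·(-0.09787)/0.49764 + 337.1 = 203.4253, v = 751.1·(+0.05907)/0.49764 + 232.6 = 321.7535
M3: Pc = R·M3+t = (-0.16862, +0.03301, +0.52438); u = 679.7·(-0.16862)/0.52438 + 337.1 = 118.5293, v = 751.1·(+0.03301)/0.52438 + 232.6 = 279.8798

c0=(97.69, 383.18) c1=(178.86, 429.13) c2=(203.43, 321.75) c3=(118.53, 279.88)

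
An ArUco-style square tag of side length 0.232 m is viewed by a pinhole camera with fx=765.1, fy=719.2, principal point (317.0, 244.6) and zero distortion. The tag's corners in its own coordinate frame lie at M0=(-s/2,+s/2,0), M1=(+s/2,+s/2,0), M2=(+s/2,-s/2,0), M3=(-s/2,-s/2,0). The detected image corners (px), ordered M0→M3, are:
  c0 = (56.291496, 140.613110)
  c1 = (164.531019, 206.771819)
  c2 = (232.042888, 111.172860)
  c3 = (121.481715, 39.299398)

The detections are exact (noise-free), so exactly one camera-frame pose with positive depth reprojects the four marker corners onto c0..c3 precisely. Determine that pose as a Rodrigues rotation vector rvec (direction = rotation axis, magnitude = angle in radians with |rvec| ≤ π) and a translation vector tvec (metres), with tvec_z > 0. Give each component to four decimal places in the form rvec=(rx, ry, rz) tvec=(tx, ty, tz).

Intrinsics K: fx=765.1, fy=719.2, cx=317.0, cy=244.6
Marker side s = 0.232 m; corners in marker frame (Z=0):
  M0 = (-0.1160, +0.1160, 0)
  M1 = (+0.1160, +0.1160, 0)
  M2 = (+0.1160, -0.1160, 0)
  M3 = (-0.1160, -0.1160, 0)
Detected image corners:
  c0 = (56.291496, 140.613110) px
  c1 = (164.531019, 206.771819) px
  c2 = (232.042888, 111.172860) px
  c3 = (121.481715, 39.299398) px
Planar DLT: solve 8×8 A·h = b for H (H[2,2]=1):
  H  [+490.20090 -261.56759 +143.75846]
  H  [+313.48940 +445.43492 +125.96145]
  H  [+0.13056 +0.17066 +1.00000]
B = K⁻¹H; ‖b₁‖=0.717226, ‖b₂‖=0.717226; λ = 2/(‖b₁‖+‖b₂‖) = 1.394261, sign → tz>0 ⇒ λ=+1.394261
r₁ = λ·B[:,0] = (+0.81788,+0.54583,+0.18204); r₂ = λ·B[:,1] = (-0.57525,+0.78261,+0.23794)
r₃ = r₁×r₂ = (-0.01259,-0.29932,+0.95407); SVD([r₁ r₂ r₃]) → R = UVᵀ:
  R  [+0.81788 -0.57525 -0.01259]
  R  [+0.54583 +0.78261 -0.29932]
  R  [+0.18204 +0.23794 +0.95407]
t = (-0.31570, -0.23000, +1.39426) m
tr R = 2.554562; θ = arccos((tr R − 1)/2) = 0.680464 rad = 38.988°
axis k = ((R−Rᵀ)₃₂, (R−Rᵀ)₁₃, (R−Rᵀ)₂₁) / (2 sinθ) = (+0.426972, -0.154670, +0.890939)
rvec = θ·k = (+0.290539, -0.105248, +0.606252)

rvec=(0.2905, -0.1052, 0.6063) tvec=(-0.3157, -0.2300, 1.3943)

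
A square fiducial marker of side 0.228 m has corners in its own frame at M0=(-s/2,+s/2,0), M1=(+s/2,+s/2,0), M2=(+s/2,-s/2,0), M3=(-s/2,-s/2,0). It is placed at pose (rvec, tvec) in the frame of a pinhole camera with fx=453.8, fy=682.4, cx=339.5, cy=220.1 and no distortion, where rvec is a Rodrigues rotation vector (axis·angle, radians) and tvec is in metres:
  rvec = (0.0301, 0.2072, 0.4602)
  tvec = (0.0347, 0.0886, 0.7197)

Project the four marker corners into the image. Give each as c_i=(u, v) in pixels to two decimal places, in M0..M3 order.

c0=(269.93, 347.57) c1=(393.83, 453.22) c2=(460.91, 256.80) c3=(330.10, 160.39)

Intrinsics K: fx=453.8, fy=682.4, cx=339.5, cy=220.1
Marker side s = 0.228 m; corners in marker frame (Z=0):
  M0 = (-0.1140, +0.1140, 0)
  M1 = (+0.1140, +0.1140, 0)
  M2 = (+0.1140, -0.1140, 0)
  M3 = (-0.1140, -0.1140, 0)
rvec = (0.0301, 0.2072, 0.4602), |rvec| = θ = 0.50559 rad = 28.968°
Rodrigues: sinθ=0.48432, 1−cosθ=0.12511; R = I + sinθ·[k]× + (1−cosθ)·[k]×²:
    [+0.87533 -0.43779 +0.20526]
    [+0.44390 +0.89590 +0.01784]
    [-0.19170 +0.07550 +0.97854]
t = (0.0347, 0.0886, 0.7197) m
M0: Pc = R·M0+t = (-0.11500, +0.14013, +0.75016); u = 453.8·(-0.11500)/0.75016 + 339.5 = 269.9348, v = 682.4·(+0.14013)/0.75016 + 220.1 = 347.5709
M1: Pc = R·M1+t = (+0.08458, +0.24134, +0.70645); u = 453.8·(+0.08458)/0.70645 + 339.5 = 393.8310, v = 682.4·(+0.24134)/0.70645 + 220.1 = 453.2199
M2: Pc = R·M2+t = (+0.18440, +0.03707, +0.68924); u = 453.8·(+0.18440)/0.68924 + 339.5 = 460.9078, v = 682.4·(+0.03707)/0.68924 + 220.1 = 256.8035
M3: Pc = R·M3+t = (-0.01518, -0.06414, +0.73295); u = 453.8·(-0.01518)/0.73295 + 339.5 = 330.1015, v = 682.4·(-0.06414)/0.73295 + 220.1 = 160.3863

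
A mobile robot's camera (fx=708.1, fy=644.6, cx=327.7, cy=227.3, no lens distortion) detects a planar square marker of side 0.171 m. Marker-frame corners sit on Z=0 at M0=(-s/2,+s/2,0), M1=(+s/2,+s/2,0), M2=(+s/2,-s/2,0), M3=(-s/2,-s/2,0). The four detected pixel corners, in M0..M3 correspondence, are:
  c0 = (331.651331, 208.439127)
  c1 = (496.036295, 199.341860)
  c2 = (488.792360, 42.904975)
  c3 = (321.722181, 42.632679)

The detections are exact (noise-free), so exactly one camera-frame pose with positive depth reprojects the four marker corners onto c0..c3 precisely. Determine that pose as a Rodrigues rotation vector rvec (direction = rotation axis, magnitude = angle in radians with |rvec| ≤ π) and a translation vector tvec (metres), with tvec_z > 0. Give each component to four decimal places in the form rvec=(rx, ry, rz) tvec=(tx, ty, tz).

Intrinsics K: fx=708.1, fy=644.6, cx=327.7, cy=227.3
Marker side s = 0.171 m; corners in marker frame (Z=0):
  M0 = (-0.0855, +0.0855, 0)
  M1 = (+0.0855, +0.0855, 0)
  M2 = (+0.0855, -0.0855, 0)
  M3 = (-0.0855, -0.0855, 0)
Detected image corners:
  c0 = (331.651331, 208.439127) px
  c1 = (496.036295, 199.341860) px
  c2 = (488.792360, 42.904975) px
  c3 = (321.722181, 42.632679) px
Planar DLT: solve 8×8 A·h = b for H (H[2,2]=1):
  H  [+1109.25543 +81.52888 +412.00311]
  H  [+16.21653 +950.92969 +123.79565]
  H  [+0.34218 +0.07702 +1.00000]
B = K⁻¹H; ‖b₁‖=1.452289, ‖b₂‖=1.452289; λ = 2/(‖b₁‖+‖b₂‖) = 0.688568, sign → tz>0 ⇒ λ=+0.688568
r₁ = λ·B[:,0] = (+0.96962,-0.06576,+0.23561); r₂ = λ·B[:,1] = (+0.05474,+0.99709,+0.05304)
r₃ = r₁×r₂ = (-0.23842,-0.03853,+0.97040); SVD([r₁ r₂ r₃]) → R = UVᵀ:
  R  [+0.96962 +0.05474 -0.23842]
  R  [-0.06576 +0.99709 -0.03853]
  R  [+0.23561 +0.05304 +0.97040]
t = (+0.08198, -0.11056, +0.68857) m
tr R = 2.937109; θ = arccos((tr R − 1)/2) = 0.251443 rad = 14.407°
axis k = ((R−Rᵀ)₃₂, (R−Rᵀ)₁₃, (R−Rᵀ)₂₁) / (2 sinθ) = (+0.184010, -0.952629, -0.242153)
rvec = θ·k = (+0.046268, -0.239532, -0.060888)

rvec=(0.0463, -0.2395, -0.0609) tvec=(0.0820, -0.1106, 0.6886)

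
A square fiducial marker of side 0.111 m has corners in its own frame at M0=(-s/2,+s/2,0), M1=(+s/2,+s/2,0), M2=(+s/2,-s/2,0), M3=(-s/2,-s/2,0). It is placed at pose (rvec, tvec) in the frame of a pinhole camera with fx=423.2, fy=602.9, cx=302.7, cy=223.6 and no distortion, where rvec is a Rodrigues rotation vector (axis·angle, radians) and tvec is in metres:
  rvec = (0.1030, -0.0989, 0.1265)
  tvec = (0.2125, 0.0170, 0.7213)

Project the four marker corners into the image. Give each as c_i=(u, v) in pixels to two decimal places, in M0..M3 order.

c0=(391.03, 278.02) c1=(452.94, 288.18) c2=(463.67, 197.65) c3=(401.01, 185.85)

Intrinsics K: fx=423.2, fy=602.9, cx=302.7, cy=223.6
Marker side s = 0.111 m; corners in marker frame (Z=0):
  M0 = (-0.0555, +0.0555, 0)
  M1 = (+0.0555, +0.0555, 0)
  M2 = (+0.0555, -0.0555, 0)
  M3 = (-0.0555, -0.0555, 0)
rvec = (0.1030, -0.0989, 0.1265), |rvec| = θ = 0.19077 rad = 10.930°
Rodrigues: sinθ=0.18961, 1−cosθ=0.01814; R = I + sinθ·[k]× + (1−cosθ)·[k]×²:
    [+0.98715 -0.13081 -0.09181]
    [+0.12066 +0.98673 -0.10861]
    [+0.10480 +0.09614 +0.98984]
t = (0.2125, 0.0170, 0.7213) m
M0: Pc = R·M0+t = (+0.15045, +0.06507, +0.72082); u = 423.2·(+0.15045)/0.72082 + 302.7 = 391.0325, v = 602.9·(+0.06507)/0.72082 + 223.6 = 278.0229
M1: Pc = R·M1+t = (+0.26003, +0.07846, +0.73245); u = 423.2·(+0.26003)/0.73245 + 302.7 = 452.9396, v = 602.9·(+0.07846)/0.73245 + 223.6 = 288.1826
M2: Pc = R·M2+t = (+0.27455, -0.03107, +0.72178); u = 423.2·(+0.27455)/0.72178 + 302.7 = 463.6744, v = 602.9·(-0.03107)/0.72178 + 223.6 = 197.6496
M3: Pc = R·M3+t = (+0.16497, -0.04446, +0.71015); u = 423.2·(+0.16497)/0.71015 + 302.7 = 401.0129, v = 602.9·(-0.04446)/0.71015 + 223.6 = 185.8543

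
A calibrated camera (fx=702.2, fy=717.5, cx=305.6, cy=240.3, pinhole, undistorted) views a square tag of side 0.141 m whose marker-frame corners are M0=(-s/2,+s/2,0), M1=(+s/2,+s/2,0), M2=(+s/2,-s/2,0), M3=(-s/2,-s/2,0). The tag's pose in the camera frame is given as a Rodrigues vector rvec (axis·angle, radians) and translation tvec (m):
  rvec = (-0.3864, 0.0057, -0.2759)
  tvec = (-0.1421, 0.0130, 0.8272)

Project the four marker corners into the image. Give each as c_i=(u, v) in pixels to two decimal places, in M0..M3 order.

c0=(137.17, 325.31) c1=(257.07, 291.06) c2=(229.47, 182.93) c3=(116.78, 214.22)

Intrinsics K: fx=702.2, fy=717.5, cx=305.6, cy=240.3
Marker side s = 0.141 m; corners in marker frame (Z=0):
  M0 = (-0.0705, +0.0705, 0)
  M1 = (+0.0705, +0.0705, 0)
  M2 = (+0.0705, -0.0705, 0)
  M3 = (-0.0705, -0.0705, 0)
rvec = (-0.3864, 0.0057, -0.2759), |rvec| = θ = 0.47482 rad = 27.205°
Rodrigues: sinθ=0.45718, 1−cosθ=0.11063; R = I + sinθ·[k]× + (1−cosθ)·[k]×²:
    [+0.96263 +0.26457 +0.05780]
    [-0.26673 +0.88939 +0.37127]
    [+0.04682 -0.37281 +0.92672]
t = (-0.1421, 0.0130, 0.8272) m
M0: Pc = R·M0+t = (-0.19131, +0.09451, +0.79762); u = 702.2·(-0.19131)/0.79762 + 305.6 = 137.1725, v = 717.5·(+0.09451)/0.79762 + 240.3 = 325.3138
M1: Pc = R·M1+t = (-0.05558, +0.05690, +0.80422); u = 702.2·(-0.05558)/0.80422 + 305.6 = 257.0685, v = 717.5·(+0.05690)/0.80422 + 240.3 = 291.0623
M2: Pc = R·M2+t = (-0.09289, -0.06851, +0.85678); u = 702.2·(-0.09289)/0.85678 + 305.6 = 229.4725, v = 717.5·(-0.06851)/0.85678 + 240.3 = 182.9305
M3: Pc = R·M3+t = (-0.22862, -0.03090, +0.85018); u = 702.2·(-0.22862)/0.85018 + 305.6 = 116.7754, v = 717.5·(-0.03090)/0.85018 + 240.3 = 214.2245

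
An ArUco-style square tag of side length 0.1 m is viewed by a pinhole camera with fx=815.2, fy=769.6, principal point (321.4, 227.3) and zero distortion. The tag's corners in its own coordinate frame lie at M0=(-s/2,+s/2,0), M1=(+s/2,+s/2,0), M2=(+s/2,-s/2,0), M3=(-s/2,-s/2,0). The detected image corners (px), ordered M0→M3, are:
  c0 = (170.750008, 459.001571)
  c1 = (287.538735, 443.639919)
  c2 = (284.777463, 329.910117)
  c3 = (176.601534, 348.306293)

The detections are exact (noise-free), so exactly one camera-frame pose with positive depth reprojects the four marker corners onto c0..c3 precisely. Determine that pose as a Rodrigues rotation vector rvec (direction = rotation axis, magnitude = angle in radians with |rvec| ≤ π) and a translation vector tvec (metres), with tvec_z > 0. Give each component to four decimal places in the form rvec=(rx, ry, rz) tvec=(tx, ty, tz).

Intrinsics K: fx=815.2, fy=769.6, cx=321.4, cy=227.3
Marker side s = 0.1 m; corners in marker frame (Z=0):
  M0 = (-0.0500, +0.0500, 0)
  M1 = (+0.0500, +0.0500, 0)
  M2 = (+0.0500, -0.0500, 0)
  M3 = (-0.0500, -0.0500, 0)
Detected image corners:
  c0 = (170.750008, 459.001571) px
  c1 = (287.538735, 443.639919) px
  c2 = (284.777463, 329.910117) px
  c3 = (176.601534, 348.306293) px
Planar DLT: solve 8×8 A·h = b for H (H[2,2]=1):
  H  [+1034.32297 -193.55156 +228.86014]
  H  [-322.08538 +817.11788 +393.21460]
  H  [-0.38640 -0.77101 +1.00000]
B = K⁻¹H; ‖b₁‖=1.503859, ‖b₂‖=1.503859; λ = 2/(‖b₁‖+‖b₂‖) = 0.664956, sign → tz>0 ⇒ λ=+0.664956
r₁ = λ·B[:,0] = (+0.94499,-0.20240,-0.25694); r₂ = λ·B[:,1] = (+0.04425,+0.85743,-0.51269)
r₃ = r₁×r₂ = (+0.32408,+0.47312,+0.81923); SVD([r₁ r₂ r₃]) → R = UVᵀ:
  R  [+0.94499 +0.04425 +0.32408]
  R  [-0.20240 +0.85743 +0.47312]
  R  [-0.25694 -0.51269 +0.81923]
t = (-0.07548, +0.14335, +0.66496) m
tr R = 2.621656; θ = arccos((tr R − 1)/2) = 0.625231 rad = 35.823°
axis k = ((R−Rᵀ)₃₂, (R−Rᵀ)₁₃, (R−Rᵀ)₂₁) / (2 sinθ) = (-0.842158, +0.496356, -0.210715)
rvec = θ·k = (-0.526543, +0.310337, -0.131746)

rvec=(-0.5265, 0.3103, -0.1317) tvec=(-0.0755, 0.1434, 0.6650)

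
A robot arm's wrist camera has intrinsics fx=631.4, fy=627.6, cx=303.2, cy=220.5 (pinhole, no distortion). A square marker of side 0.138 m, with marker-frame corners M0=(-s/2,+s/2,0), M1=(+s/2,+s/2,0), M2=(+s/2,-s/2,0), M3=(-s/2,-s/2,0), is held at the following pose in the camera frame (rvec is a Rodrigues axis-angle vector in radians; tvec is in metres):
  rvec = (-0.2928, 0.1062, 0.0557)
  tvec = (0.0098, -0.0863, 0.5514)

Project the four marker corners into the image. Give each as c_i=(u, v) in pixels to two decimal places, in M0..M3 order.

Intrinsics K: fx=631.4, fy=627.6, cx=303.2, cy=220.5
Marker side s = 0.138 m; corners in marker frame (Z=0):
  M0 = (-0.0690, +0.0690, 0)
  M1 = (+0.0690, +0.0690, 0)
  M2 = (+0.0690, -0.0690, 0)
  M3 = (-0.0690, -0.0690, 0)
rvec = (-0.2928, 0.1062, 0.0557), |rvec| = θ = 0.31641 rad = 18.129°
Rodrigues: sinθ=0.31115, 1−cosθ=0.04964; R = I + sinθ·[k]× + (1−cosθ)·[k]×²:
    [+0.99287 -0.07019 +0.09635]
    [+0.03936 +0.95595 +0.29087]
    [-0.11252 -0.28501 +0.95190]
t = (0.0098, -0.0863, 0.5514) m
M0: Pc = R·M0+t = (-0.06355, -0.02305, +0.53950); u = 631.4·(-0.06355)/0.53950 + 303.2 = 228.8230, v = 627.6·(-0.02305)/0.53950 + 220.5 = 193.6802
M1: Pc = R·M1+t = (+0.07346, -0.01762, +0.52397); u = 631.4·(+0.07346)/0.52397 + 303.2 = 391.7271, v = 627.6·(-0.01762)/0.52397 + 220.5 = 199.3908
M2: Pc = R·M2+t = (+0.08315, -0.14955, +0.56330); u = 631.4·(+0.08315)/0.56330 + 303.2 = 396.4037, v = 627.6·(-0.14955)/0.56330 + 220.5 = 53.8849
M3: Pc = R·M3+t = (-0.05386, -0.15498, +0.57883); u = 631.4·(-0.05386)/0.57883 + 303.2 = 244.4433, v = 627.6·(-0.15498)/0.57883 + 220.5 = 52.4658

c0=(228.82, 193.68) c1=(391.73, 199.39) c2=(396.40, 53.88) c3=(244.44, 52.47)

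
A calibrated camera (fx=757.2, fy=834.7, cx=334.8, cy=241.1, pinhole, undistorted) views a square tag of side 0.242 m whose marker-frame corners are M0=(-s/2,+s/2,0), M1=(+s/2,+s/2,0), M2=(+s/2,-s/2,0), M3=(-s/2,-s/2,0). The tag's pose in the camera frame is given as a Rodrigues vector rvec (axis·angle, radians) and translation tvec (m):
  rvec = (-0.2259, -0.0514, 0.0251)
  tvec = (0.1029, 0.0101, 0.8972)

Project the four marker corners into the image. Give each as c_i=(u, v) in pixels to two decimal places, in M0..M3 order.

c0=(317.09, 361.14) c1=(526.20, 366.61) c2=(518.78, 147.70) c3=(321.95, 139.78)

Intrinsics K: fx=757.2, fy=834.7, cx=334.8, cy=241.1
Marker side s = 0.242 m; corners in marker frame (Z=0):
  M0 = (-0.1210, +0.1210, 0)
  M1 = (+0.1210, +0.1210, 0)
  M2 = (+0.1210, -0.1210, 0)
  M3 = (-0.1210, -0.1210, 0)
rvec = (-0.2259, -0.0514, 0.0251), |rvec| = θ = 0.23303 rad = 13.352°
Rodrigues: sinθ=0.23093, 1−cosθ=0.02703; R = I + sinθ·[k]× + (1−cosθ)·[k]×²:
    [+0.99837 -0.01909 -0.05376]
    [+0.03065 +0.97429 +0.22322]
    [+0.04811 -0.22450 +0.97328]
t = (0.1029, 0.0101, 0.8972) m
M0: Pc = R·M0+t = (-0.02021, +0.12428, +0.86421); u = 757.2·(-0.02021)/0.86421 + 334.8 = 317.0896, v = 834.7·(+0.12428)/0.86421 + 241.1 = 361.1354
M1: Pc = R·M1+t = (+0.22139, +0.13170, +0.87586); u = 757.2·(+0.22139)/0.87586 + 334.8 = 526.1994, v = 834.7·(+0.13170)/0.87586 + 241.1 = 366.6091
M2: Pc = R·M2+t = (+0.22601, -0.10408, +0.93019); u = 757.2·(+0.22601)/0.93019 + 334.8 = 518.7817, v = 834.7·(-0.10408)/0.93019 + 241.1 = 147.7045
M3: Pc = R·M3+t = (-0.01559, -0.11150, +0.91854); u = 757.2·(-0.01559)/0.91854 + 334.8 = 321.9463, v = 834.7·(-0.11150)/0.91854 + 241.1 = 139.7797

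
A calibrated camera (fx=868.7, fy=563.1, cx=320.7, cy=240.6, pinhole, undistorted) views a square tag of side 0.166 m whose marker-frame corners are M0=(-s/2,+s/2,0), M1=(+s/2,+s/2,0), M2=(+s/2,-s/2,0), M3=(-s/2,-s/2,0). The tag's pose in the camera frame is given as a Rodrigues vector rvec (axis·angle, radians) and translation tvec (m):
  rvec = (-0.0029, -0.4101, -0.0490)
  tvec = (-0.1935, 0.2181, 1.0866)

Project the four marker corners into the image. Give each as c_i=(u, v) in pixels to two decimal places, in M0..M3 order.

c0=(101.88, 403.48) c1=(232.70, 389.93) c2=(226.40, 306.66) c3=(95.04, 314.99)

Intrinsics K: fx=868.7, fy=563.1, cx=320.7, cy=240.6
Marker side s = 0.166 m; corners in marker frame (Z=0):
  M0 = (-0.0830, +0.0830, 0)
  M1 = (+0.0830, +0.0830, 0)
  M2 = (+0.0830, -0.0830, 0)
  M3 = (-0.0830, -0.0830, 0)
rvec = (-0.0029, -0.4101, -0.0490), |rvec| = θ = 0.41303 rad = 23.665°
Rodrigues: sinθ=0.40138, 1−cosθ=0.08409; R = I + sinθ·[k]× + (1−cosθ)·[k]×²:
    [+0.91591 +0.04820 -0.39847]
    [-0.04703 +0.99881 +0.01272]
    [+0.39861 +0.00709 +0.91709]
t = (-0.1935, 0.2181, 1.0866) m
M0: Pc = R·M0+t = (-0.26552, +0.30491, +1.05410); u = 868.7·(-0.26552)/1.05410 + 320.7 = 101.8818, v = 563.1·(+0.30491)/1.05410 + 240.6 = 403.4797
M1: Pc = R·M1+t = (-0.11348, +0.29710, +1.12027); u = 868.7·(-0.11348)/1.12027 + 320.7 = 232.7050, v = 563.1·(+0.29710)/1.12027 + 240.6 = 389.9348
M2: Pc = R·M2+t = (-0.12148, +0.13129, +1.11910); u = 868.7·(-0.12148)/1.11910 + 320.7 = 226.4009, v = 563.1·(+0.13129)/1.11910 + 240.6 = 306.6642
M3: Pc = R·M3+t = (-0.27352, +0.13910, +1.05293); u = 868.7·(-0.27352)/1.05293 + 320.7 = 95.0353, v = 563.1·(+0.13910)/1.05293 + 240.6 = 314.9912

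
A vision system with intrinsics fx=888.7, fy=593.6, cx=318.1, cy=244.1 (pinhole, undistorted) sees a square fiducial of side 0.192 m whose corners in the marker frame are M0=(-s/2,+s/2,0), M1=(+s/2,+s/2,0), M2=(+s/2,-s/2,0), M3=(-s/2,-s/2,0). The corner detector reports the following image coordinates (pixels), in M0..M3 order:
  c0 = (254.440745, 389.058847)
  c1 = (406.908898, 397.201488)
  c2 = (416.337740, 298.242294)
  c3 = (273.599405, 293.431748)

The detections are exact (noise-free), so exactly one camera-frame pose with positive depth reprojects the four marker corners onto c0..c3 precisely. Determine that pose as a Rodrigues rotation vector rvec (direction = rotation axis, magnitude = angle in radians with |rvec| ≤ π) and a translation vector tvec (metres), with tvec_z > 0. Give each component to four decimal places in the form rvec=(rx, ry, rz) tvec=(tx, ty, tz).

Intrinsics K: fx=888.7, fy=593.6, cx=318.1, cy=244.1
Marker side s = 0.192 m; corners in marker frame (Z=0):
  M0 = (-0.0960, +0.0960, 0)
  M1 = (+0.0960, +0.0960, 0)
  M2 = (+0.0960, -0.0960, 0)
  M3 = (-0.0960, -0.0960, 0)
Detected image corners:
  c0 = (254.440745, 389.058847) px
  c1 = (406.908898, 397.201488) px
  c2 = (416.337740, 298.242294) px
  c3 = (273.599405, 293.431748) px
Planar DLT: solve 8×8 A·h = b for H (H[2,2]=1):
  H  [+715.69370 -195.86086 +336.97272]
  H  [-19.79730 +383.18115 +342.76231]
  H  [-0.15452 -0.35829 +1.00000]
B = K⁻¹H; ‖b₁‖=0.874920, ‖b₂‖=0.874920; λ = 2/(‖b₁‖+‖b₂‖) = 1.142962, sign → tz>0 ⇒ λ=+1.142962
r₁ = λ·B[:,0] = (+0.98367,+0.03451,-0.17662); r₂ = λ·B[:,1] = (-0.10532,+0.90621,-0.40951)
r₃ = r₁×r₂ = (+0.14592,+0.42143,+0.89505); SVD([r₁ r₂ r₃]) → R = UVᵀ:
  R  [+0.98367 -0.10532 +0.14592]
  R  [+0.03451 +0.90621 +0.42143]
  R  [-0.17662 -0.40951 +0.89505]
t = (+0.02427, +0.18997, +1.14296) m
tr R = 2.784925; θ = arccos((tr R − 1)/2) = 0.468021 rad = 26.816°
axis k = ((R−Rᵀ)₃₂, (R−Rᵀ)₁₃, (R−Rᵀ)₂₁) / (2 sinθ) = (-0.920973, +0.357480, +0.154976)
rvec = θ·k = (-0.431035, +0.167308, +0.072532)

rvec=(-0.4310, 0.1673, 0.0725) tvec=(0.0243, 0.1900, 1.1430)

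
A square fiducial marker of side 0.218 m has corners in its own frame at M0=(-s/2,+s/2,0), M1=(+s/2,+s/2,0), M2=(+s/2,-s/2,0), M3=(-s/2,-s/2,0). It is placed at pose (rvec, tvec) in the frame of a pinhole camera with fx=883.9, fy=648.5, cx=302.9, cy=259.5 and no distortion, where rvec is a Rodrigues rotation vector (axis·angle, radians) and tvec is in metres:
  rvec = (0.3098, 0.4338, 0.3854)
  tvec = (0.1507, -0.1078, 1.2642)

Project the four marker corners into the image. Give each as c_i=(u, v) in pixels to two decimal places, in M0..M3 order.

c0=(320.96, 231.59) c1=(449.45, 277.14) c2=(507.03, 173.22) c3=(366.92, 130.97)

Intrinsics K: fx=883.9, fy=648.5, cx=302.9, cy=259.5
Marker side s = 0.218 m; corners in marker frame (Z=0):
  M0 = (-0.1090, +0.1090, 0)
  M1 = (+0.1090, +0.1090, 0)
  M2 = (+0.1090, -0.1090, 0)
  M3 = (-0.1090, -0.1090, 0)
rvec = (0.3098, 0.4338, 0.3854), |rvec| = θ = 0.65779 rad = 37.689°
Rodrigues: sinθ=0.61137, 1−cosθ=0.20866; R = I + sinθ·[k]× + (1−cosθ)·[k]×²:
    [+0.83763 -0.29339 +0.46076]
    [+0.42301 +0.88209 -0.20731]
    [-0.34561 +0.36856 +0.86297]
t = (0.1507, -0.1078, 1.2642) m
M0: Pc = R·M0+t = (+0.02742, -0.05776, +1.34204); u = 883.9·(+0.02742)/1.34204 + 302.9 = 320.9586, v = 648.5·(-0.05776)/1.34204 + 259.5 = 231.5893
M1: Pc = R·M1+t = (+0.21002, +0.03446, +1.26670); u = 883.9·(+0.21002)/1.26670 + 302.9 = 449.4521, v = 648.5·(+0.03446)/1.26670 + 259.5 = 277.1400
M2: Pc = R·M2+t = (+0.27398, -0.15784, +1.18636); u = 883.9·(+0.27398)/1.18636 + 302.9 = 507.0310, v = 648.5·(-0.15784)/1.18636 + 259.5 = 173.2197
M3: Pc = R·M3+t = (+0.09138, -0.25006, +1.26170); u = 883.9·(+0.09138)/1.26170 + 302.9 = 366.9166, v = 648.5·(-0.25006)/1.26170 + 259.5 = 130.9739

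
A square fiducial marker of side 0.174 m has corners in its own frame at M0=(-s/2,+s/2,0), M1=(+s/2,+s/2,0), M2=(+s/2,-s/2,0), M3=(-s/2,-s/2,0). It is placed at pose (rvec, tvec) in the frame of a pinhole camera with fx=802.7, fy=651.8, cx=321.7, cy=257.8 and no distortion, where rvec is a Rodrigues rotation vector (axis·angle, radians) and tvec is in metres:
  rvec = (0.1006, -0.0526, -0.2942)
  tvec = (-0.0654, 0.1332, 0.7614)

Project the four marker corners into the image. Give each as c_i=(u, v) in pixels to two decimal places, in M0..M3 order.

c0=(192.42, 462.85) c1=(365.98, 418.35) c2=(314.05, 279.35) c3=(135.75, 323.75)

Intrinsics K: fx=802.7, fy=651.8, cx=321.7, cy=257.8
Marker side s = 0.174 m; corners in marker frame (Z=0):
  M0 = (-0.0870, +0.0870, 0)
  M1 = (+0.0870, +0.0870, 0)
  M2 = (+0.0870, -0.0870, 0)
  M3 = (-0.0870, -0.0870, 0)
rvec = (0.1006, -0.0526, -0.2942), |rvec| = θ = 0.31534 rad = 18.068°
Rodrigues: sinθ=0.31014, 1−cosθ=0.04931; R = I + sinθ·[k]× + (1−cosθ)·[k]×²:
    [+0.95571 +0.28672 -0.06641]
    [-0.29197 +0.95206 -0.09127]
    [+0.03706 +0.10661 +0.99361]
t = (-0.0654, 0.1332, 0.7614) m
M0: Pc = R·M0+t = (-0.12360, +0.24143, +0.76745); u = 802.7·(-0.12360)/0.76745 + 321.7 = 192.4214, v = 651.8·(+0.24143)/0.76745 + 257.8 = 462.8484
M1: Pc = R·M1+t = (+0.04269, +0.19063, +0.77390); u = 802.7·(+0.04269)/0.77390 + 321.7 = 365.9804, v = 651.8·(+0.19063)/0.77390 + 257.8 = 418.3522
M2: Pc = R·M2+t = (-0.00720, +0.02497, +0.75535); u = 802.7·(-0.00720)/0.75535 + 321.7 = 314.0504, v = 651.8·(+0.02497)/0.75535 + 257.8 = 279.3461
M3: Pc = R·M3+t = (-0.17349, +0.07577, +0.74890); u = 802.7·(-0.17349)/0.74890 + 321.7 = 135.7451, v = 651.8·(+0.07577)/0.74890 + 257.8 = 323.7477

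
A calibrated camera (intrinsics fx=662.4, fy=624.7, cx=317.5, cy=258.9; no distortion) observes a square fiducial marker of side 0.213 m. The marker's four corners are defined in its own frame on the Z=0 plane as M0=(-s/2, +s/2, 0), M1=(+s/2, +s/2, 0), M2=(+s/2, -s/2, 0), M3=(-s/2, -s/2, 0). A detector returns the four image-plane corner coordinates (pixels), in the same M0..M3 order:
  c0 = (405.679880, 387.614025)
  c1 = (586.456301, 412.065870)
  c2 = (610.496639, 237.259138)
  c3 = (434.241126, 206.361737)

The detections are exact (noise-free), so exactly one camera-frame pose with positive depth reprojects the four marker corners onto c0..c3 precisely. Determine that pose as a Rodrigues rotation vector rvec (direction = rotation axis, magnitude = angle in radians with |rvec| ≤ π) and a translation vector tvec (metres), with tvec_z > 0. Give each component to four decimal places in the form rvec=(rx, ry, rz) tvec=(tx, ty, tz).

rvec=(-0.0569, -0.1423, 0.1629) tvec=(0.2165, 0.0609, 0.7408)

Intrinsics K: fx=662.4, fy=624.7, cx=317.5, cy=258.9
Marker side s = 0.213 m; corners in marker frame (Z=0):
  M0 = (-0.1065, +0.1065, 0)
  M1 = (+0.1065, +0.1065, 0)
  M2 = (+0.1065, -0.1065, 0)
  M3 = (-0.1065, -0.1065, 0)
Detected image corners:
  c0 = (405.679880, 387.614025) px
  c1 = (586.456301, 412.065870) px
  c2 = (610.496639, 237.259138) px
  c3 = (434.241126, 206.361737) px
Planar DLT: solve 8×8 A·h = b for H (H[2,2]=1):
  H  [+931.81751 -169.99171 +511.09836]
  H  [+187.34189 +807.00344 +310.22688]
  H  [+0.18424 -0.09175 +1.00000]
B = K⁻¹H; ‖b₁‖=1.349868, ‖b₂‖=1.349868; λ = 2/(‖b₁‖+‖b₂‖) = 0.740813, sign → tz>0 ⇒ λ=+0.740813
r₁ = λ·B[:,0] = (+0.97670,+0.16560,+0.13649); r₂ = λ·B[:,1] = (-0.15753,+0.98517,-0.06797)
r₃ = r₁×r₂ = (-0.14572,+0.04489,+0.98831); SVD([r₁ r₂ r₃]) → R = UVᵀ:
  R  [+0.97670 -0.15753 -0.14572]
  R  [+0.16560 +0.98517 +0.04489]
  R  [+0.13649 -0.06797 +0.98831]
t = (+0.21652, +0.06087, +0.74081) m
tr R = 2.950182; θ = arccos((tr R − 1)/2) = 0.223666 rad = 12.815°
axis k = ((R−Rᵀ)₃₂, (R−Rᵀ)₁₃, (R−Rᵀ)₂₁) / (2 sinθ) = (-0.254407, -0.636154, +0.728413)
rvec = θ·k = (-0.056902, -0.142286, +0.162921)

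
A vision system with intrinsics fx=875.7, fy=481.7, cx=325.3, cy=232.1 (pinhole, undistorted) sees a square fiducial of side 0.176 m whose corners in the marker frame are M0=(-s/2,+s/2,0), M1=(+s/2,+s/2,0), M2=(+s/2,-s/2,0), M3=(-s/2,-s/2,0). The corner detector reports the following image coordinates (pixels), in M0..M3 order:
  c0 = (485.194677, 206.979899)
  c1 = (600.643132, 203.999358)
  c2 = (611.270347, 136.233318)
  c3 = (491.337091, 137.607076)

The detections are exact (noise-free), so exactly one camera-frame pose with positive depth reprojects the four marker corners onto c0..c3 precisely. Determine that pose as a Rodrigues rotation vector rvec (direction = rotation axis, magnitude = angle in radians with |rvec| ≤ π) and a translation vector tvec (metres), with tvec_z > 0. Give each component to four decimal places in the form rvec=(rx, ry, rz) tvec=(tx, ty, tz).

Intrinsics K: fx=875.7, fy=481.7, cx=325.3, cy=232.1
Marker side s = 0.176 m; corners in marker frame (Z=0):
  M0 = (-0.0880, +0.0880, 0)
  M1 = (+0.0880, +0.0880, 0)
  M2 = (+0.0880, -0.0880, 0)
  M3 = (-0.0880, -0.0880, 0)
Detected image corners:
  c0 = (485.194677, 206.979899) px
  c1 = (600.643132, 203.999358) px
  c2 = (611.270347, 136.233318) px
  c3 = (491.337091, 137.607076) px
Planar DLT: solve 8×8 A·h = b for H (H[2,2]=1):
  H  [+745.22223 +76.12943 +547.75445]
  H  [+11.56466 +428.32279 +171.87487]
  H  [+0.14033 +0.22651 +1.00000]
B = K⁻¹H; ‖b₁‖=0.812275, ‖b₂‖=0.812275; λ = 2/(‖b₁‖+‖b₂‖) = 1.231110, sign → tz>0 ⇒ λ=+1.231110
r₁ = λ·B[:,0] = (+0.98350,-0.05369,+0.17277); r₂ = λ·B[:,1] = (+0.00344,+0.96032,+0.27886)
r₃ = r₁×r₂ = (-0.18088,-0.27367,+0.94466); SVD([r₁ r₂ r₃]) → R = UVᵀ:
  R  [+0.98350 +0.00344 -0.18088]
  R  [-0.05369 +0.96032 -0.27367]
  R  [+0.17277 +0.27886 +0.94466]
t = (+0.31274, -0.15392, +1.23111) m
tr R = 2.888486; θ = arccos((tr R − 1)/2) = 0.335508 rad = 19.223°
axis k = ((R−Rᵀ)₃₂, (R−Rᵀ)₁₃, (R−Rᵀ)₂₁) / (2 sinθ) = (+0.839075, -0.537055, -0.086751)
rvec = θ·k = (+0.281516, -0.180186, -0.029106)

rvec=(0.2815, -0.1802, -0.0291) tvec=(0.3127, -0.1539, 1.2311)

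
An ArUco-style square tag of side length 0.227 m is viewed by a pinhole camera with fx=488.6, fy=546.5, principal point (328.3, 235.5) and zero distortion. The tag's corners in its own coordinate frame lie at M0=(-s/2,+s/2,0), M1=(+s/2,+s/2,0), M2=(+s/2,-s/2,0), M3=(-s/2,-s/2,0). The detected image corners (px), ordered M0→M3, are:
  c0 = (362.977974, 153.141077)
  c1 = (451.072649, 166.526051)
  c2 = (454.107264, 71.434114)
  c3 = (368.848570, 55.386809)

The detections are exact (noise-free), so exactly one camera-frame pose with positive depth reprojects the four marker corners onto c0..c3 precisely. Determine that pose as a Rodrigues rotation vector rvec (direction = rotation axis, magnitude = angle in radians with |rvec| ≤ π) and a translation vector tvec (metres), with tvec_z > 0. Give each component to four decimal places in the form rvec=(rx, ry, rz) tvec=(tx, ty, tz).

Intrinsics K: fx=488.6, fy=546.5, cx=328.3, cy=235.5
Marker side s = 0.227 m; corners in marker frame (Z=0):
  M0 = (-0.1135, +0.1135, 0)
  M1 = (+0.1135, +0.1135, 0)
  M2 = (+0.1135, -0.1135, 0)
  M3 = (-0.1135, -0.1135, 0)
Detected image corners:
  c0 = (362.977974, 153.141077) px
  c1 = (451.072649, 166.526051) px
  c2 = (454.107264, 71.434114) px
  c3 = (368.848570, 55.386809) px
Planar DLT: solve 8×8 A·h = b for H (H[2,2]=1):
  H  [+440.06308 -75.50607 +409.98720]
  H  [+80.82767 +409.40486 +110.99237]
  H  [+0.14251 -0.13682 +1.00000]
B = K⁻¹H; ‖b₁‖=0.821985, ‖b₂‖=0.821985; λ = 2/(‖b₁‖+‖b₂‖) = 1.216568, sign → tz>0 ⇒ λ=+1.216568
r₁ = λ·B[:,0] = (+0.97922,+0.10522,+0.17338); r₂ = λ·B[:,1] = (-0.07616,+0.98310,-0.16645)
r₃ = r₁×r₂ = (-0.18796,+0.14978,+0.97069); SVD([r₁ r₂ r₃]) → R = UVᵀ:
  R  [+0.97922 -0.07616 -0.18796]
  R  [+0.10522 +0.98310 +0.14978]
  R  [+0.17338 -0.16645 +0.97069]
t = (+0.20339, -0.27717, +1.21657) m
tr R = 2.933011; θ = arccos((tr R − 1)/2) = 0.259550 rad = 14.871°
axis k = ((R−Rᵀ)₃₂, (R−Rᵀ)₁₃, (R−Rᵀ)₂₁) / (2 sinθ) = (-0.616078, -0.703971, +0.353372)
rvec = θ·k = (-0.159903, -0.182716, +0.091718)

rvec=(-0.1599, -0.1827, 0.0917) tvec=(0.2034, -0.2772, 1.2166)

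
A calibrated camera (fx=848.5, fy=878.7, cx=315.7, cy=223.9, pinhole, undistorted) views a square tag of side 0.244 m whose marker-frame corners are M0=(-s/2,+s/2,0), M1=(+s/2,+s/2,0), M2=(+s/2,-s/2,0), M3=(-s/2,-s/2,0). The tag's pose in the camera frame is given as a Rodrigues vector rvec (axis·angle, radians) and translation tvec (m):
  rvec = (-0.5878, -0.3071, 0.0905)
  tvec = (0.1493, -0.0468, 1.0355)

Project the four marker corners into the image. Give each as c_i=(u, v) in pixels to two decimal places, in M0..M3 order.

Intrinsics K: fx=848.5, fy=878.7, cx=315.7, cy=223.9
Marker side s = 0.244 m; corners in marker frame (Z=0):
  M0 = (-0.1220, +0.1220, 0)
  M1 = (+0.1220, +0.1220, 0)
  M2 = (+0.1220, -0.1220, 0)
  M3 = (-0.1220, -0.1220, 0)
rvec = (-0.5878, -0.3071, 0.0905), |rvec| = θ = 0.66934 rad = 38.350°
Rodrigues: sinθ=0.62046, 1−cosθ=0.21577; R = I + sinθ·[k]× + (1−cosθ)·[k]×²:
    [+0.95063 +0.00304 -0.31030]
    [+0.17083 +0.82966 +0.53150]
    [+0.25906 -0.55827 +0.78818]
t = (0.1493, -0.0468, 1.0355) m
M0: Pc = R·M0+t = (+0.03369, +0.03358, +0.93579); u = 848.5·(+0.03369)/0.93579 + 315.7 = 346.2512, v = 878.7·(+0.03358)/0.93579 + 223.9 = 255.4285
M1: Pc = R·M1+t = (+0.26565, +0.07526, +0.99900); u = 848.5·(+0.26565)/0.99900 + 315.7 = 541.3295, v = 878.7·(+0.07526)/0.99900 + 223.9 = 290.0966
M2: Pc = R·M2+t = (+0.26491, -0.12718, +1.13521); u = 848.5·(+0.26491)/1.13521 + 315.7 = 513.7004, v = 878.7·(-0.12718)/1.13521 + 223.9 = 125.4602
M3: Pc = R·M3+t = (+0.03295, -0.16886, +1.07200); u = 848.5·(+0.03295)/1.07200 + 315.7 = 341.7811, v = 878.7·(-0.16886)/1.07200 + 223.9 = 85.4896

c0=(346.25, 255.43) c1=(541.33, 290.10) c2=(513.70, 125.46) c3=(341.78, 85.49)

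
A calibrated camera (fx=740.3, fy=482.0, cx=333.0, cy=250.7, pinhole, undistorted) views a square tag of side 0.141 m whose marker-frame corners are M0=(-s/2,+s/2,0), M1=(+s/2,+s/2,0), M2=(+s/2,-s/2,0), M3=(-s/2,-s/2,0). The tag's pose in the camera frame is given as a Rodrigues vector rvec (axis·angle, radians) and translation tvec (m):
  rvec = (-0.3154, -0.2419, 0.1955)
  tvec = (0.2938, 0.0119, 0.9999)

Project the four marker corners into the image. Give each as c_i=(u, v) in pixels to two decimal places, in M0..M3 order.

Intrinsics K: fx=740.3, fy=482.0, cx=333.0, cy=250.7
Marker side s = 0.141 m; corners in marker frame (Z=0):
  M0 = (-0.0705, +0.0705, 0)
  M1 = (+0.0705, +0.0705, 0)
  M2 = (+0.0705, -0.0705, 0)
  M3 = (-0.0705, -0.0705, 0)
rvec = (-0.3154, -0.2419, 0.1955), |rvec| = θ = 0.44296 rad = 25.380°
Rodrigues: sinθ=0.42862, 1−cosθ=0.09651; R = I + sinθ·[k]× + (1−cosθ)·[k]×²:
    [+0.95242 -0.15164 -0.26440]
    [+0.22670 +0.93227 +0.28192]
    [+0.20374 -0.32845 +0.92229]
t = (0.2938, 0.0119, 0.9999) m
M0: Pc = R·M0+t = (+0.21596, +0.06164, +0.96238); u = 740.3·(+0.21596)/0.96238 + 333.0 = 499.1276, v = 482.0·(+0.06164)/0.96238 + 250.7 = 281.5733
M1: Pc = R·M1+t = (+0.35025, +0.09361, +0.99111); u = 740.3·(+0.35025)/0.99111 + 333.0 = 594.6199, v = 482.0·(+0.09361)/0.99111 + 250.7 = 296.2235
M2: Pc = R·M2+t = (+0.37164, -0.03784, +1.03742); u = 740.3·(+0.37164)/1.03742 + 333.0 = 598.1988, v = 482.0·(-0.03784)/1.03742 + 250.7 = 233.1177
M3: Pc = R·M3+t = (+0.23735, -0.06981, +1.00869); u = 740.3·(+0.23735)/1.00869 + 333.0 = 507.1926, v = 482.0·(-0.06981)/1.00869 + 250.7 = 217.3429

c0=(499.13, 281.57) c1=(594.62, 296.22) c2=(598.20, 233.12) c3=(507.19, 217.34)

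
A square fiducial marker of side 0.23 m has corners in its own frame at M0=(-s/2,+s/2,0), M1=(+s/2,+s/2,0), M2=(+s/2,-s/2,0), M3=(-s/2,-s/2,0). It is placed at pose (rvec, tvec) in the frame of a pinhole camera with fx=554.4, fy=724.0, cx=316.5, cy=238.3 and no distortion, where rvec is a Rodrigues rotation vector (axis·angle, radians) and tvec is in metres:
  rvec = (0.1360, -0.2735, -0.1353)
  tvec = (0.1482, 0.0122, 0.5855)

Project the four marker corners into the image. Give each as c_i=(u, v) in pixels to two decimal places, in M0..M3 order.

Intrinsics K: fx=554.4, fy=724.0, cx=316.5, cy=238.3
Marker side s = 0.23 m; corners in marker frame (Z=0):
  M0 = (-0.1150, +0.1150, 0)
  M1 = (+0.1150, +0.1150, 0)
  M2 = (+0.1150, -0.1150, 0)
  M3 = (-0.1150, -0.1150, 0)
rvec = (0.1360, -0.2735, -0.1353), |rvec| = θ = 0.33407 rad = 19.141°
Rodrigues: sinθ=0.32789, 1−cosθ=0.05529; R = I + sinθ·[k]× + (1−cosθ)·[k]×²:
    [+0.95388 +0.11437 -0.27756]
    [-0.15122 +0.98177 -0.11515]
    [+0.25933 +0.15182 +0.95378]
t = (0.1482, 0.0122, 0.5855) m
M0: Pc = R·M0+t = (+0.05166, +0.14249, +0.57314); u = 554.4·(+0.05166)/0.57314 + 316.5 = 366.4682, v = 724.0·(+0.14249)/0.57314 + 238.3 = 418.3021
M1: Pc = R·M1+t = (+0.27105, +0.10771, +0.63278); u = 554.4·(+0.27105)/0.63278 + 316.5 = 553.9744, v = 724.0·(+0.10771)/0.63278 + 238.3 = 361.5402
M2: Pc = R·M2+t = (+0.24474, -0.11809, +0.59786); u = 554.4·(+0.24474)/0.59786 + 316.5 = 543.4507, v = 724.0·(-0.11809)/0.59786 + 238.3 = 95.2906
M3: Pc = R·M3+t = (+0.02535, -0.08331, +0.53822); u = 554.4·(+0.02535)/0.53822 + 316.5 = 342.6136, v = 724.0·(-0.08331)/0.53822 + 238.3 = 126.2294

c0=(366.47, 418.30) c1=(553.97, 361.54) c2=(543.45, 95.29) c3=(342.61, 126.23)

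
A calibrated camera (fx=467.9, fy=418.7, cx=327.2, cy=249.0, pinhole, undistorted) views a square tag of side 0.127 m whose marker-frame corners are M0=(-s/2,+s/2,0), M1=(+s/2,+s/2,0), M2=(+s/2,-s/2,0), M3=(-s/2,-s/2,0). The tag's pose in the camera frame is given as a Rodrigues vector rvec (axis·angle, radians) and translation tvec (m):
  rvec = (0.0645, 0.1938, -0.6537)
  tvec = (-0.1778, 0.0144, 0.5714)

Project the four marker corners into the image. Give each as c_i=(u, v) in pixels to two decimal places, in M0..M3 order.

c0=(176.26, 322.62) c1=(252.01, 269.06) c2=(187.19, 193.64) c3=(114.27, 250.46)

Intrinsics K: fx=467.9, fy=418.7, cx=327.2, cy=249.0
Marker side s = 0.127 m; corners in marker frame (Z=0):
  M0 = (-0.0635, +0.0635, 0)
  M1 = (+0.0635, +0.0635, 0)
  M2 = (+0.0635, -0.0635, 0)
  M3 = (-0.0635, -0.0635, 0)
rvec = (0.0645, 0.1938, -0.6537), |rvec| = θ = 0.68487 rad = 39.240°
Rodrigues: sinθ=0.63257, 1−cosθ=0.22550; R = I + sinθ·[k]× + (1−cosθ)·[k]×²:
    [+0.77650 +0.60979 +0.15873]
    [-0.59777 +0.79256 -0.12048]
    [-0.19927 -0.00133 +0.97994]
t = (-0.1778, 0.0144, 0.5714) m
M0: Pc = R·M0+t = (-0.18839, +0.10269, +0.58397); u = 467.9·(-0.18839)/0.58397 + 327.2 = 176.2573, v = 418.7·(+0.10269)/0.58397 + 249.0 = 322.6249
M1: Pc = R·M1+t = (-0.08977, +0.02677, +0.55866); u = 467.9·(-0.08977)/0.55866 + 327.2 = 252.0141, v = 418.7·(+0.02677)/0.55866 + 249.0 = 269.0625
M2: Pc = R·M2+t = (-0.16721, -0.07389, +0.55883); u = 467.9·(-0.16721)/0.55883 + 327.2 = 187.1945, v = 418.7·(-0.07389)/0.55883 + 249.0 = 193.6413
M3: Pc = R·M3+t = (-0.26583, +0.00203, +0.58414); u = 467.9·(-0.26583)/0.58414 + 327.2 = 114.2680, v = 418.7·(+0.00203)/0.58414 + 249.0 = 250.4558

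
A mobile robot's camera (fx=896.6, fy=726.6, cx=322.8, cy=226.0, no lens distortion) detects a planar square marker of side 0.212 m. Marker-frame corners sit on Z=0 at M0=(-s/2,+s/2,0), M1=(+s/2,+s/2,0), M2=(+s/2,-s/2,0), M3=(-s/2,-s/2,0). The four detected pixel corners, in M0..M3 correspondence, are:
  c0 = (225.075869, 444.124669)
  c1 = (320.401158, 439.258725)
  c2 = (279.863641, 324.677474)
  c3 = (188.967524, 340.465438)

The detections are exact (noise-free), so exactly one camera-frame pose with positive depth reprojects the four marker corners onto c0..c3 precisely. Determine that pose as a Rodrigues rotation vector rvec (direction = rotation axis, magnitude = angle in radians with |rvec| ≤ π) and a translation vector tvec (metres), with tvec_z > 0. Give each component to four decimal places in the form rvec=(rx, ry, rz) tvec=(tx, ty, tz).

rvec=(0.0625, 0.7100, -0.2846) tvec=(-0.1095, 0.3041, 1.3705)

Intrinsics K: fx=896.6, fy=726.6, cx=322.8, cy=226.0
Marker side s = 0.212 m; corners in marker frame (Z=0):
  M0 = (-0.1060, +0.1060, 0)
  M1 = (+0.1060, +0.1060, 0)
  M2 = (+0.1060, -0.1060, 0)
  M3 = (-0.1060, -0.1060, 0)
Detected image corners:
  c0 = (225.075869, 444.124669) px
  c1 = (320.401158, 439.258725) px
  c2 = (279.863641, 324.677474) px
  c3 = (188.967524, 340.465438) px
Planar DLT: solve 8×8 A·h = b for H (H[2,2]=1):
  H  [+318.75367 +172.90598 +251.17487]
  H  [-232.62759 +502.22061 +387.22416]
  H  [-0.47487 -0.02893 +1.00000]
B = K⁻¹H; ‖b₁‖=0.729672, ‖b₂‖=0.729672; λ = 2/(‖b₁‖+‖b₂‖) = 1.370478, sign → tz>0 ⇒ λ=+1.370478
r₁ = λ·B[:,0] = (+0.72153,-0.23635,-0.65080); r₂ = λ·B[:,1] = (+0.27857,+0.95960,-0.03965)
r₃ = r₁×r₂ = (+0.63387,-0.15268,+0.75822); SVD([r₁ r₂ r₃]) → R = UVᵀ:
  R  [+0.72153 +0.27857 +0.63387]
  R  [-0.23635 +0.95960 -0.15268]
  R  [-0.65080 -0.03965 +0.75822]
t = (-0.10948, +0.30409, +1.37048) m
tr R = 2.439342; θ = arccos((tr R − 1)/2) = 0.767468 rad = 43.973°
axis k = ((R−Rᵀ)₃₂, (R−Rᵀ)₁₃, (R−Rᵀ)₂₁) / (2 sinθ) = (+0.081396, +0.925136, -0.370809)
rvec = θ·k = (+0.062469, +0.710012, -0.284584)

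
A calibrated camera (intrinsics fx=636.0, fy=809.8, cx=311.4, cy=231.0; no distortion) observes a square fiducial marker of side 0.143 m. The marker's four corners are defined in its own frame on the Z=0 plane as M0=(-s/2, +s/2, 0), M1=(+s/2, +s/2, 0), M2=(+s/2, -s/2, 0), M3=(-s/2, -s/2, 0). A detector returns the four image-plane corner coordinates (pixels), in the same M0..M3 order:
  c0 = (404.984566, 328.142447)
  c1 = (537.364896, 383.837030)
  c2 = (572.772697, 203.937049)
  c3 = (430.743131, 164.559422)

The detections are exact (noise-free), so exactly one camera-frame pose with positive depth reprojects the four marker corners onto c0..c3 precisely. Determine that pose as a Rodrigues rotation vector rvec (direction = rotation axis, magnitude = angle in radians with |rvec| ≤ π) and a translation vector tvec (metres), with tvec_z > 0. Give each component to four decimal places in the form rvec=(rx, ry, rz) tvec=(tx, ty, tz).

Intrinsics K: fx=636.0, fy=809.8, cx=311.4, cy=231.0
Marker side s = 0.143 m; corners in marker frame (Z=0):
  M0 = (-0.0715, +0.0715, 0)
  M1 = (+0.0715, +0.0715, 0)
  M2 = (+0.0715, -0.0715, 0)
  M3 = (-0.0715, -0.0715, 0)
Detected image corners:
  c0 = (404.984566, 328.142447) px
  c1 = (537.364896, 383.837030) px
  c2 = (572.772697, 203.937049) px
  c3 = (430.743131, 164.559422) px
Planar DLT: solve 8×8 A·h = b for H (H[2,2]=1):
  H  [+591.89757 -54.56567 +482.41393]
  H  [+130.07059 +1285.35946 +270.82525]
  H  [-0.75400 +0.32373 +1.00000]
B = K⁻¹H; ‖b₁‖=1.548948, ‖b₂‖=1.548948; λ = 2/(‖b₁‖+‖b₂‖) = 0.645600, sign → tz>0 ⇒ λ=+0.645600
r₁ = λ·B[:,0] = (+0.83917,+0.24255,-0.48678); r₂ = λ·B[:,1] = (-0.15772,+0.96511,+0.20900)
r₃ = r₁×r₂ = (+0.52049,-0.09861,+0.84815); SVD([r₁ r₂ r₃]) → R = UVᵀ:
  R  [+0.83917 -0.15772 +0.52049]
  R  [+0.24255 +0.96511 -0.09861]
  R  [-0.48678 +0.20900 +0.84815]
t = (+0.17360, +0.03175, +0.64560) m
tr R = 2.652436; θ = arccos((tr R − 1)/2) = 0.598435 rad = 34.288°
axis k = ((R−Rᵀ)₃₂, (R−Rᵀ)₁₃, (R−Rᵀ)₂₁) / (2 sinθ) = (+0.273020, +0.894007, +0.355263)
rvec = θ·k = (+0.163385, +0.535005, +0.212602)

rvec=(0.1634, 0.5350, 0.2126) tvec=(0.1736, 0.0318, 0.6456)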